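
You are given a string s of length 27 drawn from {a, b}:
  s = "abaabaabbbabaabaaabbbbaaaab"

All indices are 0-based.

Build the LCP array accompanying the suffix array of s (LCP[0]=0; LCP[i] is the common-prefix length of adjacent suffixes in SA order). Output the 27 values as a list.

[0, 3, 4, 2, 3, 5, 3, 5, 1, 2, 4, 7, 5, 2, 4, 0, 1, 4, 3, 6, 4, 2, 1, 3, 2, 4, 3]

rank→(start, suffix):
  0 → (22, 'aaaab')
  1 → (23, 'aaab')
  2 → (15, 'aaabbbbaaaab')
  3 → (24, 'aab')
  4 → (12, 'aabaaabbbbaaaab')
  5 → (2, 'aabaabbbabaabaaabbbbaaaab')
  6 → (5, 'aabbbabaabaaabbbbaaaab')
  7 → (16, 'aabbbbaaaab')
  8 → (25, 'ab')
  9 → (13, 'abaaabbbbaaaab')
  10 → (10, 'abaabaaabbbbaaaab')
  11 → (0, 'abaabaabbbabaabaaabbbbaaaab')
  12 → (3, 'abaabbbabaabaaabbbbaaaab')
  13 → (6, 'abbbabaabaaabbbbaaaab')
  14 → (17, 'abbbbaaaab')
  15 → (26, 'b')
  16 → (21, 'baaaab')
  17 → (14, 'baaabbbbaaaab')
  18 → (11, 'baabaaabbbbaaaab')
  19 → (1, 'baabaabbbabaabaaabbbbaaaab')
  20 → (4, 'baabbbabaabaaabbbbaaaab')
  21 → (9, 'babaabaaabbbbaaaab')
  22 → (20, 'bbaaaab')
  23 → (8, 'bbabaabaaabbbbaaaab')
  24 → (19, 'bbbaaaab')
  25 → (7, 'bbbabaabaaabbbbaaaab')
  26 → (18, 'bbbbaaaab')

SA = [22, 23, 15, 24, 12, 2, 5, 16, 25, 13, 10, 0, 3, 6, 17, 26, 21, 14, 11, 1, 4, 9, 20, 8, 19, 7, 18]
i: (SA[i-1],SA[i]) lcp shared
  1: (22,23) 3 'aaa'
  2: (23,15) 4 'aaab'
  3: (15,24) 2 'aa'
  4: (24,12) 3 'aab'
  5: (12,2) 5 'aabaa'
  6: (2,5) 3 'aab'
  7: (5,16) 5 'aabbb'
  8: (16,25) 1 'a'
  9: (25,13) 2 'ab'
  10: (13,10) 4 'abaa'
  11: (10,0) 7 'abaabaa'
  12: (0,3) 5 'abaab'
  13: (3,6) 2 'ab'
  14: (6,17) 4 'abbb'
  15: (17,26) 0 ''
  16: (26,21) 1 'b'
  17: (21,14) 4 'baaa'
  18: (14,11) 3 'baa'
  19: (11,1) 6 'baabaa'
  20: (1,4) 4 'baab'
  21: (4,9) 2 'ba'
  22: (9,20) 1 'b'
  23: (20,8) 3 'bba'
  24: (8,19) 2 'bb'
  25: (19,7) 4 'bbba'
  26: (7,18) 3 'bbb'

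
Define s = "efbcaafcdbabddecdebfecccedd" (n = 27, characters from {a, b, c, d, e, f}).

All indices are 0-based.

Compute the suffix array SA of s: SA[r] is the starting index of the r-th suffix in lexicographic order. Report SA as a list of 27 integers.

[4, 10, 5, 9, 2, 11, 18, 3, 21, 22, 7, 15, 23, 26, 8, 25, 12, 16, 13, 17, 20, 14, 24, 0, 1, 6, 19]

rank | idx | suffix
   0 |   4 | aafcdbabddecdebfecccedd
   1 |  10 | abddecdebfecccedd
   2 |   5 | afcdbabddecdebfecccedd
   3 |   9 | babddecdebfecccedd
   4 |   2 | bcaafcdbabddecdebfecccedd
   5 |  11 | bddecdebfecccedd
   6 |  18 | bfecccedd
   7 |   3 | caafcdbabddecdebfecccedd
   8 |  21 | cccedd
   9 |  22 | ccedd
  10 |   7 | cdbabddecdebfecccedd
  11 |  15 | cdebfecccedd
  12 |  23 | cedd
  13 |  26 | d
  14 |   8 | dbabddecdebfecccedd
  15 |  25 | dd
  16 |  12 | ddecdebfecccedd
  17 |  16 | debfecccedd
  18 |  13 | decdebfecccedd
  19 |  17 | ebfecccedd
  20 |  20 | ecccedd
  21 |  14 | ecdebfecccedd
  22 |  24 | edd
  23 |   0 | efbcaafcdbabddecdebfecccedd
  24 |   1 | fbcaafcdbabddecdebfecccedd
  25 |   6 | fcdbabddecdebfecccedd
  26 |  19 | fecccedd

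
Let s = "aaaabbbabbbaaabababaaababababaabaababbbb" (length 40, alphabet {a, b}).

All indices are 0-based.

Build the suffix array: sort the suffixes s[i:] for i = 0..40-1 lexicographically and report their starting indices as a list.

rank | idx | suffix
   0 |   0 | aaaabbbabbbaaabababaaababababaabaababbbb
   1 |  11 | aaabababaaababababaabaababbbb
   2 |  19 | aaababababaabaababbbb
   3 |   1 | aaabbbabbbaaabababaaababababaabaababbbb
   4 |  29 | aabaababbbb
   5 |  12 | aabababaaababababaabaababbbb
   6 |  20 | aababababaabaababbbb
   7 |  32 | aababbbb
   8 |   2 | aabbbabbbaaabababaaababababaabaababbbb
   9 |  17 | abaaababababaabaababbbb
  10 |  27 | abaabaababbbb
  11 |  30 | abaababbbb
  12 |  15 | ababaaababababaabaababbbb
  13 |  25 | ababaabaababbbb
  14 |  13 | abababaaababababaabaababbbb
  15 |  23 | abababaabaababbbb
  16 |  21 | ababababaabaababbbb
  17 |  33 | ababbbb
  18 |   7 | abbbaaabababaaababababaabaababbbb
  19 |   3 | abbbabbbaaabababaaababababaabaababbbb
  20 |  35 | abbbb
  21 |  39 | b
  22 |  10 | baaabababaaababababaabaababbbb
  23 |  18 | baaababababaabaababbbb
  24 |  28 | baabaababbbb
  25 |  31 | baababbbb
  26 |  16 | babaaababababaabaababbbb
  27 |  26 | babaabaababbbb
  28 |  14 | bababaaababababaabaababbbb
  29 |  24 | bababaabaababbbb
  30 |  22 | babababaabaababbbb
  31 |   6 | babbbaaabababaaababababaabaababbbb
  32 |  34 | babbbb
  33 |  38 | bb
  34 |   9 | bbaaabababaaababababaabaababbbb
  35 |   5 | bbabbbaaabababaaababababaabaababbbb
  36 |  37 | bbb
  37 |   8 | bbbaaabababaaababababaabaababbbb
  38 |   4 | bbbabbbaaabababaaababababaabaababbbb
  39 |  36 | bbbb

[0, 11, 19, 1, 29, 12, 20, 32, 2, 17, 27, 30, 15, 25, 13, 23, 21, 33, 7, 3, 35, 39, 10, 18, 28, 31, 16, 26, 14, 24, 22, 6, 34, 38, 9, 5, 37, 8, 4, 36]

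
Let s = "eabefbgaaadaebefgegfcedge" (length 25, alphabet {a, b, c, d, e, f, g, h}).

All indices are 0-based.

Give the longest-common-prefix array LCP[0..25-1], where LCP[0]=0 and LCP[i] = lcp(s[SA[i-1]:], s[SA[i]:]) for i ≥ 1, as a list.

[0, 2, 1, 1, 1, 0, 3, 1, 0, 0, 1, 0, 1, 1, 1, 1, 2, 1, 0, 1, 1, 0, 1, 2, 1]

rank→(start, suffix):
  0 → (7, 'aaadaebefgegfcedge')
  1 → (8, 'aadaebefgegfcedge')
  2 → (1, 'abefbgaaadaebefgegfcedge')
  3 → (9, 'adaebefgegfcedge')
  4 → (11, 'aebefgegfcedge')
  5 → (2, 'befbgaaadaebefgegfcedge')
  6 → (13, 'befgegfcedge')
  7 → (5, 'bgaaadaebefgegfcedge')
  8 → (20, 'cedge')
  9 → (10, 'daebefgegfcedge')
  10 → (22, 'dge')
  11 → (24, 'e')
  12 → (0, 'eabefbgaaadaebefgegfcedge')
  13 → (12, 'ebefgegfcedge')
  14 → (21, 'edge')
  15 → (3, 'efbgaaadaebefgegfcedge')
  16 → (14, 'efgegfcedge')
  17 → (17, 'egfcedge')
  18 → (4, 'fbgaaadaebefgegfcedge')
  19 → (19, 'fcedge')
  20 → (15, 'fgegfcedge')
  21 → (6, 'gaaadaebefgegfcedge')
  22 → (23, 'ge')
  23 → (16, 'gegfcedge')
  24 → (18, 'gfcedge')

SA = [7, 8, 1, 9, 11, 2, 13, 5, 20, 10, 22, 24, 0, 12, 21, 3, 14, 17, 4, 19, 15, 6, 23, 16, 18]
[i] adj suffixes → lcp
  [1] 7/8 → 2 ('aa')
  [2] 8/1 → 1 ('a')
  [3] 1/9 → 1 ('a')
  [4] 9/11 → 1 ('a')
  [5] 11/2 → 0 ('')
  [6] 2/13 → 3 ('bef')
  [7] 13/5 → 1 ('b')
  [8] 5/20 → 0 ('')
  [9] 20/10 → 0 ('')
  [10] 10/22 → 1 ('d')
  [11] 22/24 → 0 ('')
  [12] 24/0 → 1 ('e')
  [13] 0/12 → 1 ('e')
  [14] 12/21 → 1 ('e')
  [15] 21/3 → 1 ('e')
  [16] 3/14 → 2 ('ef')
  [17] 14/17 → 1 ('e')
  [18] 17/4 → 0 ('')
  [19] 4/19 → 1 ('f')
  [20] 19/15 → 1 ('f')
  [21] 15/6 → 0 ('')
  [22] 6/23 → 1 ('g')
  [23] 23/16 → 2 ('ge')
  [24] 16/18 → 1 ('g')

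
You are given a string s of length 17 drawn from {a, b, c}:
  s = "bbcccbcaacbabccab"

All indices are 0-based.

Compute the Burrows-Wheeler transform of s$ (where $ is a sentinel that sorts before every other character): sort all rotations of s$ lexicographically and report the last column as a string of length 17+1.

bccbaac$cabbcacbcb

rank  rotation            last
    0  $bbcccbcaacbabccab  b
    1  aacbabccab$bbcccbc  c
    2  ab$bbcccbcaacbabcc  c
    3  abccab$bbcccbcaacb  b
    4  acbabccab$bbcccbca  a
    5  b$bbcccbcaacbabcca  a
    6  babccab$bbcccbcaac  c
    7  bbcccbcaacbabccab$  $
    8  bcaacbabccab$bbccc  c
    9  bccab$bbcccbcaacba  a
   10  bcccbcaacbabccab$b  b
   11  caacbabccab$bbcccb  b
   12  cab$bbcccbcaacbabc  c
   13  cbabccab$bbcccbcaa  a
   14  cbcaacbabccab$bbcc  c
   15  ccab$bbcccbcaacbab  b
   16  ccbcaacbabccab$bbc  c
   17  cccbcaacbabccab$bb  b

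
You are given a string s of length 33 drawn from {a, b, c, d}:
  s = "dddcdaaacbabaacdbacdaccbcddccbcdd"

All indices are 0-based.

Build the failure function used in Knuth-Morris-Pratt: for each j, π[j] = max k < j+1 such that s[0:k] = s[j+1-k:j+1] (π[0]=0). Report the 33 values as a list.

[0, 1, 2, 0, 1, 0, 0, 0, 0, 0, 0, 0, 0, 0, 0, 1, 0, 0, 0, 1, 0, 0, 0, 0, 0, 1, 2, 0, 0, 0, 0, 1, 2]

π[0] = 0
j=1 s[j]='d': π[1]=1 (border 'd')
j=2 s[j]='d': π[2]=2 (border 'dd')
j=3 s[j]='c': k: 2→1→0; π[3]=0 (border '')
j=4 s[j]='d': π[4]=1 (border 'd')
j=5 s[j]='a': k: 1→0; π[5]=0 (border '')
j=6 s[j]='a': π[6]=0 (border '')
j=7 s[j]='a': π[7]=0 (border '')
j=8 s[j]='c': π[8]=0 (border '')
j=9 s[j]='b': π[9]=0 (border '')
j=10 s[j]='a': π[10]=0 (border '')
j=11 s[j]='b': π[11]=0 (border '')
j=12 s[j]='a': π[12]=0 (border '')
j=13 s[j]='a': π[13]=0 (border '')
j=14 s[j]='c': π[14]=0 (border '')
j=15 s[j]='d': π[15]=1 (border 'd')
j=16 s[j]='b': k: 1→0; π[16]=0 (border '')
j=17 s[j]='a': π[17]=0 (border '')
j=18 s[j]='c': π[18]=0 (border '')
j=19 s[j]='d': π[19]=1 (border 'd')
j=20 s[j]='a': k: 1→0; π[20]=0 (border '')
j=21 s[j]='c': π[21]=0 (border '')
j=22 s[j]='c': π[22]=0 (border '')
j=23 s[j]='b': π[23]=0 (border '')
j=24 s[j]='c': π[24]=0 (border '')
j=25 s[j]='d': π[25]=1 (border 'd')
j=26 s[j]='d': π[26]=2 (border 'dd')
j=27 s[j]='c': k: 2→1→0; π[27]=0 (border '')
j=28 s[j]='c': π[28]=0 (border '')
j=29 s[j]='b': π[29]=0 (border '')
j=30 s[j]='c': π[30]=0 (border '')
j=31 s[j]='d': π[31]=1 (border 'd')
j=32 s[j]='d': π[32]=2 (border 'dd')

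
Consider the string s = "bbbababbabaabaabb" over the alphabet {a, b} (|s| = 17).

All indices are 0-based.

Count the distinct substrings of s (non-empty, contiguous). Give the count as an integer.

rank | idx | suffix
   0 |  10 | aabaabb
   1 |  13 | aabb
   2 |   8 | abaabaabb
   3 |  11 | abaabb
   4 |   3 | ababbabaabaabb
   5 |  14 | abb
   6 |   5 | abbabaabaabb
   7 |  16 | b
   8 |   9 | baabaabb
   9 |  12 | baabb
  10 |   7 | babaabaabb
  11 |   2 | bababbabaabaabb
  12 |   4 | babbabaabaabb
  13 |  15 | bb
  14 |   6 | bbabaabaabb
  15 |   1 | bbababbabaabaabb
  16 |   0 | bbbababbabaabaabb

SA = [10, 13, 8, 11, 3, 14, 5, 16, 9, 12, 7, 2, 4, 15, 6, 1, 0]
rank  pair      lcp
   1  s[10:],s[13:]  3  'aab'
   2  s[13:],s[8:]  1  'a'
   3  s[8:],s[11:]  5  'abaab'
   4  s[11:],s[3:]  3  'aba'
   5  s[3:],s[14:]  2  'ab'
   6  s[14:],s[5:]  3  'abb'
   7  s[5:],s[16:]  0  ''
   8  s[16:],s[9:]  1  'b'
   9  s[9:],s[12:]  4  'baab'
  10  s[12:],s[7:]  2  'ba'
  11  s[7:],s[2:]  4  'baba'
  12  s[2:],s[4:]  3  'bab'
  13  s[4:],s[15:]  1  'b'
  14  s[15:],s[6:]  2  'bb'
  15  s[6:],s[1:]  5  'bbaba'
  16  s[1:],s[0:]  2  'bb'

n(n+1)/2 = 17·18/2 = 153
Σ LCP = 0 + 3 + 1 + 5 + 3 + 2 + 3 + 0 + 1 + 4 + 2 + 4 + 3 + 1 + 2 + 5 + 2 = 41
distinct = 153 − 41 = 112

112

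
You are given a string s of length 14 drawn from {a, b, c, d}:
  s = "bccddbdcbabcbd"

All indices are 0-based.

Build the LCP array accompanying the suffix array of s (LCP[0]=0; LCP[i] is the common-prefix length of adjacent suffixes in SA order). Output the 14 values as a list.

[0, 0, 1, 2, 1, 2, 0, 2, 1, 1, 0, 1, 1, 1]

rank | idx | suffix
   0 |   9 | abcbd
   1 |   8 | babcbd
   2 |  10 | bcbd
   3 |   0 | bccddbdcbabcbd
   4 |  12 | bd
   5 |   5 | bdcbabcbd
   6 |   7 | cbabcbd
   7 |  11 | cbd
   8 |   1 | ccddbdcbabcbd
   9 |   2 | cddbdcbabcbd
  10 |  13 | d
  11 |   4 | dbdcbabcbd
  12 |   6 | dcbabcbd
  13 |   3 | ddbdcbabcbd

SA = [9, 8, 10, 0, 12, 5, 7, 11, 1, 2, 13, 4, 6, 3]
rank  pair      lcp
   1  s[9:],s[8:]  0  ''
   2  s[8:],s[10:]  1  'b'
   3  s[10:],s[0:]  2  'bc'
   4  s[0:],s[12:]  1  'b'
   5  s[12:],s[5:]  2  'bd'
   6  s[5:],s[7:]  0  ''
   7  s[7:],s[11:]  2  'cb'
   8  s[11:],s[1:]  1  'c'
   9  s[1:],s[2:]  1  'c'
  10  s[2:],s[13:]  0  ''
  11  s[13:],s[4:]  1  'd'
  12  s[4:],s[6:]  1  'd'
  13  s[6:],s[3:]  1  'd'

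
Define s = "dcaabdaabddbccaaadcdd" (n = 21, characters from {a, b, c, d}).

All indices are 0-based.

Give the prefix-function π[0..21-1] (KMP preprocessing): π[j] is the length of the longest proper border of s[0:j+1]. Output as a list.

[0, 0, 0, 0, 0, 1, 0, 0, 0, 1, 1, 0, 0, 0, 0, 0, 0, 1, 2, 1, 1]

π[0] = 0
j=1 s[j]='c': π[1]=0 (border '')
j=2 s[j]='a': π[2]=0 (border '')
j=3 s[j]='a': π[3]=0 (border '')
j=4 s[j]='b': π[4]=0 (border '')
j=5 s[j]='d': π[5]=1 (border 'd')
j=6 s[j]='a': k: 1→0; π[6]=0 (border '')
j=7 s[j]='a': π[7]=0 (border '')
j=8 s[j]='b': π[8]=0 (border '')
j=9 s[j]='d': π[9]=1 (border 'd')
j=10 s[j]='d': k: 1→0; π[10]=1 (border 'd')
j=11 s[j]='b': k: 1→0; π[11]=0 (border '')
j=12 s[j]='c': π[12]=0 (border '')
j=13 s[j]='c': π[13]=0 (border '')
j=14 s[j]='a': π[14]=0 (border '')
j=15 s[j]='a': π[15]=0 (border '')
j=16 s[j]='a': π[16]=0 (border '')
j=17 s[j]='d': π[17]=1 (border 'd')
j=18 s[j]='c': π[18]=2 (border 'dc')
j=19 s[j]='d': k: 2→0; π[19]=1 (border 'd')
j=20 s[j]='d': k: 1→0; π[20]=1 (border 'd')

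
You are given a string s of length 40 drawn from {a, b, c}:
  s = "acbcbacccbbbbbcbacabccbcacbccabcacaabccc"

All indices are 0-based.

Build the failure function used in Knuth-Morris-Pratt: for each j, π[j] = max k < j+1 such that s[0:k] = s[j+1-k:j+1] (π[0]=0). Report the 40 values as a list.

[0, 0, 0, 0, 0, 1, 2, 0, 0, 0, 0, 0, 0, 0, 0, 0, 1, 2, 1, 0, 0, 0, 0, 0, 1, 2, 3, 4, 0, 1, 0, 0, 1, 2, 1, 1, 0, 0, 0, 0]

π[0] = 0
j=1 s[j]='c': π[1]=0 (border '')
j=2 s[j]='b': π[2]=0 (border '')
j=3 s[j]='c': π[3]=0 (border '')
j=4 s[j]='b': π[4]=0 (border '')
j=5 s[j]='a': π[5]=1 (border 'a')
j=6 s[j]='c': π[6]=2 (border 'ac')
j=7 s[j]='c': k: 2→0; π[7]=0 (border '')
j=8 s[j]='c': π[8]=0 (border '')
j=9 s[j]='b': π[9]=0 (border '')
j=10 s[j]='b': π[10]=0 (border '')
j=11 s[j]='b': π[11]=0 (border '')
j=12 s[j]='b': π[12]=0 (border '')
j=13 s[j]='b': π[13]=0 (border '')
j=14 s[j]='c': π[14]=0 (border '')
j=15 s[j]='b': π[15]=0 (border '')
j=16 s[j]='a': π[16]=1 (border 'a')
j=17 s[j]='c': π[17]=2 (border 'ac')
j=18 s[j]='a': k: 2→0; π[18]=1 (border 'a')
j=19 s[j]='b': k: 1→0; π[19]=0 (border '')
j=20 s[j]='c': π[20]=0 (border '')
j=21 s[j]='c': π[21]=0 (border '')
j=22 s[j]='b': π[22]=0 (border '')
j=23 s[j]='c': π[23]=0 (border '')
j=24 s[j]='a': π[24]=1 (border 'a')
j=25 s[j]='c': π[25]=2 (border 'ac')
j=26 s[j]='b': π[26]=3 (border 'acb')
j=27 s[j]='c': π[27]=4 (border 'acbc')
j=28 s[j]='c': k: 4→0; π[28]=0 (border '')
j=29 s[j]='a': π[29]=1 (border 'a')
j=30 s[j]='b': k: 1→0; π[30]=0 (border '')
j=31 s[j]='c': π[31]=0 (border '')
j=32 s[j]='a': π[32]=1 (border 'a')
j=33 s[j]='c': π[33]=2 (border 'ac')
j=34 s[j]='a': k: 2→0; π[34]=1 (border 'a')
j=35 s[j]='a': k: 1→0; π[35]=1 (border 'a')
j=36 s[j]='b': k: 1→0; π[36]=0 (border '')
j=37 s[j]='c': π[37]=0 (border '')
j=38 s[j]='c': π[38]=0 (border '')
j=39 s[j]='c': π[39]=0 (border '')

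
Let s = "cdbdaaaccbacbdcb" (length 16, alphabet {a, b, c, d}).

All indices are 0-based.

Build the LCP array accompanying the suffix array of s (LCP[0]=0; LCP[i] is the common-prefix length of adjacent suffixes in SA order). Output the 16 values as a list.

rank→(start, suffix):
  0 → (4, 'aaaccbacbdcb')
  1 → (5, 'aaccbacbdcb')
  2 → (10, 'acbdcb')
  3 → (6, 'accbacbdcb')
  4 → (15, 'b')
  5 → (9, 'bacbdcb')
  6 → (2, 'bdaaaccbacbdcb')
  7 → (12, 'bdcb')
  8 → (14, 'cb')
  9 → (8, 'cbacbdcb')
  10 → (11, 'cbdcb')
  11 → (7, 'ccbacbdcb')
  12 → (0, 'cdbdaaaccbacbdcb')
  13 → (3, 'daaaccbacbdcb')
  14 → (1, 'dbdaaaccbacbdcb')
  15 → (13, 'dcb')

SA = [4, 5, 10, 6, 15, 9, 2, 12, 14, 8, 11, 7, 0, 3, 1, 13]
rank  pair      lcp
   1  s[4:],s[5:]  2  'aa'
   2  s[5:],s[10:]  1  'a'
   3  s[10:],s[6:]  2  'ac'
   4  s[6:],s[15:]  0  ''
   5  s[15:],s[9:]  1  'b'
   6  s[9:],s[2:]  1  'b'
   7  s[2:],s[12:]  2  'bd'
   8  s[12:],s[14:]  0  ''
   9  s[14:],s[8:]  2  'cb'
  10  s[8:],s[11:]  2  'cb'
  11  s[11:],s[7:]  1  'c'
  12  s[7:],s[0:]  1  'c'
  13  s[0:],s[3:]  0  ''
  14  s[3:],s[1:]  1  'd'
  15  s[1:],s[13:]  1  'd'

[0, 2, 1, 2, 0, 1, 1, 2, 0, 2, 2, 1, 1, 0, 1, 1]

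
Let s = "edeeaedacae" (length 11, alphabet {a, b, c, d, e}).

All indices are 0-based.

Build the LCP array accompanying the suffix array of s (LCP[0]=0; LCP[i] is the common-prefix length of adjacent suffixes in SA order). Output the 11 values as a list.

[0, 1, 2, 0, 0, 1, 0, 1, 1, 2, 1]

rank→(start, suffix):
  0 → (7, 'acae')
  1 → (9, 'ae')
  2 → (4, 'aedacae')
  3 → (8, 'cae')
  4 → (6, 'dacae')
  5 → (1, 'deeaedacae')
  6 → (10, 'e')
  7 → (3, 'eaedacae')
  8 → (5, 'edacae')
  9 → (0, 'edeeaedacae')
  10 → (2, 'eeaedacae')

SA = [7, 9, 4, 8, 6, 1, 10, 3, 5, 0, 2]
rank  pair      lcp
   1  s[7:],s[9:]  1  'a'
   2  s[9:],s[4:]  2  'ae'
   3  s[4:],s[8:]  0  ''
   4  s[8:],s[6:]  0  ''
   5  s[6:],s[1:]  1  'd'
   6  s[1:],s[10:]  0  ''
   7  s[10:],s[3:]  1  'e'
   8  s[3:],s[5:]  1  'e'
   9  s[5:],s[0:]  2  'ed'
  10  s[0:],s[2:]  1  'e'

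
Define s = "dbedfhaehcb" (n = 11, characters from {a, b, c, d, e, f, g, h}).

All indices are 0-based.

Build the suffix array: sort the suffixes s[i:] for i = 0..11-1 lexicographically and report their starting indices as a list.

rank | idx | suffix
   0 |   6 | aehcb
   1 |  10 | b
   2 |   1 | bedfhaehcb
   3 |   9 | cb
   4 |   0 | dbedfhaehcb
   5 |   3 | dfhaehcb
   6 |   2 | edfhaehcb
   7 |   7 | ehcb
   8 |   4 | fhaehcb
   9 |   5 | haehcb
  10 |   8 | hcb

[6, 10, 1, 9, 0, 3, 2, 7, 4, 5, 8]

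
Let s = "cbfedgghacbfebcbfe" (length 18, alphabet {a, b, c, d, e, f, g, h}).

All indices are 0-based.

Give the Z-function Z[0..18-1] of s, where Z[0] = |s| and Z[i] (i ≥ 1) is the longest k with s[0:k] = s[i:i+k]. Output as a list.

[18, 0, 0, 0, 0, 0, 0, 0, 0, 4, 0, 0, 0, 0, 4, 0, 0, 0]

Z[0]=18
i=1: i≥r, start 0; Z[1]=0
i=2: i≥r, start 0; Z[2]=0
i=3: i≥r, start 0; Z[3]=0
i=4: i≥r, start 0; Z[4]=0
i=5: i≥r, start 0; Z[5]=0
i=6: i≥r, start 0; Z[6]=0
i=7: i≥r, start 0; Z[7]=0
i=8: i≥r, start 0; Z[8]=0
i=9: i≥r, start 0; Z[9]=4 scan→box=[9,13)
i=10: min(r-i=3, Z[1]=0)=0; Z[10]=0
i=11: min(r-i=2, Z[2]=0)=0; Z[11]=0
i=12: min(r-i=1, Z[3]=0)=0; Z[12]=0
i=13: i≥r, start 0; Z[13]=0
i=14: i≥r, start 0; Z[14]=4 scan→box=[14,18)
i=15: min(r-i=3, Z[1]=0)=0; Z[15]=0
i=16: min(r-i=2, Z[2]=0)=0; Z[16]=0
i=17: min(r-i=1, Z[3]=0)=0; Z[17]=0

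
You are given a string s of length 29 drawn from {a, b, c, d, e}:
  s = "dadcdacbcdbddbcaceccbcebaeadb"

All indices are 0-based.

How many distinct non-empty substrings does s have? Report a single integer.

sorted suffixes:
  #0 SA[0]=5  'acbcdbddbcaceccbcebaeadb'
  #1 SA[1]=15  'aceccbcebaeadb'
  #2 SA[2]=26  'adb'
  #3 SA[3]=1  'adcdacbcdbddbcaceccbcebaeadb'
  #4 SA[4]=24  'aeadb'
  #5 SA[5]=28  'b'
  #6 SA[6]=23  'baeadb'
  #7 SA[7]=13  'bcaceccbcebaeadb'
  #8 SA[8]=7  'bcdbddbcaceccbcebaeadb'
  #9 SA[9]=20  'bcebaeadb'
  #10 SA[10]=10  'bddbcaceccbcebaeadb'
  #11 SA[11]=14  'caceccbcebaeadb'
  #12 SA[12]=6  'cbcdbddbcaceccbcebaeadb'
  #13 SA[13]=19  'cbcebaeadb'
  #14 SA[14]=18  'ccbcebaeadb'
  #15 SA[15]=3  'cdacbcdbddbcaceccbcebaeadb'
  #16 SA[16]=8  'cdbddbcaceccbcebaeadb'
  #17 SA[17]=21  'cebaeadb'
  #18 SA[18]=16  'ceccbcebaeadb'
  #19 SA[19]=4  'dacbcdbddbcaceccbcebaeadb'
  #20 SA[20]=0  'dadcdacbcdbddbcaceccbcebaeadb'
  #21 SA[21]=27  'db'
  #22 SA[22]=12  'dbcaceccbcebaeadb'
  #23 SA[23]=9  'dbddbcaceccbcebaeadb'
  #24 SA[24]=2  'dcdacbcdbddbcaceccbcebaeadb'
  #25 SA[25]=11  'ddbcaceccbcebaeadb'
  #26 SA[26]=25  'eadb'
  #27 SA[27]=22  'ebaeadb'
  #28 SA[28]=17  'eccbcebaeadb'

SA = [5, 15, 26, 1, 24, 28, 23, 13, 7, 20, 10, 14, 6, 19, 18, 3, 8, 21, 16, 4, 0, 27, 12, 9, 2, 11, 25, 22, 17]
[i] adj suffixes → lcp
  [1] 5/15 → 2 ('ac')
  [2] 15/26 → 1 ('a')
  [3] 26/1 → 2 ('ad')
  [4] 1/24 → 1 ('a')
  [5] 24/28 → 0 ('')
  [6] 28/23 → 1 ('b')
  [7] 23/13 → 1 ('b')
  [8] 13/7 → 2 ('bc')
  [9] 7/20 → 2 ('bc')
  [10] 20/10 → 1 ('b')
  [11] 10/14 → 0 ('')
  [12] 14/6 → 1 ('c')
  [13] 6/19 → 3 ('cbc')
  [14] 19/18 → 1 ('c')
  [15] 18/3 → 1 ('c')
  [16] 3/8 → 2 ('cd')
  [17] 8/21 → 1 ('c')
  [18] 21/16 → 2 ('ce')
  [19] 16/4 → 0 ('')
  [20] 4/0 → 2 ('da')
  [21] 0/27 → 1 ('d')
  [22] 27/12 → 2 ('db')
  [23] 12/9 → 2 ('db')
  [24] 9/2 → 1 ('d')
  [25] 2/11 → 1 ('d')
  [26] 11/25 → 0 ('')
  [27] 25/22 → 1 ('e')
  [28] 22/17 → 1 ('e')

n(n+1)/2 = 29·30/2 = 435
Σ LCP = 0 + 2 + 1 + 2 + 1 + 0 + 1 + 1 + 2 + 2 + 1 + 0 + 1 + 3 + 1 + 1 + 2 + 1 + 2 + 0 + 2 + 1 + 2 + 2 + 1 + 1 + 0 + 1 + 1 = 35
distinct = 435 − 35 = 400

400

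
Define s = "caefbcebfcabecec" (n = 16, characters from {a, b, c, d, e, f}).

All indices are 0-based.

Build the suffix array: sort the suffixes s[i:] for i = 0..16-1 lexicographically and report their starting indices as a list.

rank | idx | suffix
   0 |  10 | abecec
   1 |   1 | aefbcebfcabecec
   2 |   4 | bcebfcabecec
   3 |  11 | becec
   4 |   7 | bfcabecec
   5 |  15 | c
   6 |   9 | cabecec
   7 |   0 | caefbcebfcabecec
   8 |   5 | cebfcabecec
   9 |  13 | cec
  10 |   6 | ebfcabecec
  11 |  14 | ec
  12 |  12 | ecec
  13 |   2 | efbcebfcabecec
  14 |   3 | fbcebfcabecec
  15 |   8 | fcabecec

[10, 1, 4, 11, 7, 15, 9, 0, 5, 13, 6, 14, 12, 2, 3, 8]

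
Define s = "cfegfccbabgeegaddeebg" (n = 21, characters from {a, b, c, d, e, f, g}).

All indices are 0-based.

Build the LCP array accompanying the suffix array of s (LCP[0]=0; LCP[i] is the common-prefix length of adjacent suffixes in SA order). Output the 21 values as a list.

[0, 1, 0, 1, 2, 0, 1, 1, 0, 1, 0, 1, 2, 1, 2, 0, 1, 0, 1, 1, 1]

rank→(start, suffix):
  0 → (8, 'abgeegaddeebg')
  1 → (14, 'addeebg')
  2 → (7, 'babgeegaddeebg')
  3 → (19, 'bg')
  4 → (9, 'bgeegaddeebg')
  5 → (6, 'cbabgeegaddeebg')
  6 → (5, 'ccbabgeegaddeebg')
  7 → (0, 'cfegfccbabgeegaddeebg')
  8 → (15, 'ddeebg')
  9 → (16, 'deebg')
  10 → (18, 'ebg')
  11 → (17, 'eebg')
  12 → (11, 'eegaddeebg')
  13 → (12, 'egaddeebg')
  14 → (2, 'egfccbabgeegaddeebg')
  15 → (4, 'fccbabgeegaddeebg')
  16 → (1, 'fegfccbabgeegaddeebg')
  17 → (20, 'g')
  18 → (13, 'gaddeebg')
  19 → (10, 'geegaddeebg')
  20 → (3, 'gfccbabgeegaddeebg')

SA = [8, 14, 7, 19, 9, 6, 5, 0, 15, 16, 18, 17, 11, 12, 2, 4, 1, 20, 13, 10, 3]
i: (SA[i-1],SA[i]) lcp shared
  1: (8,14) 1 'a'
  2: (14,7) 0 ''
  3: (7,19) 1 'b'
  4: (19,9) 2 'bg'
  5: (9,6) 0 ''
  6: (6,5) 1 'c'
  7: (5,0) 1 'c'
  8: (0,15) 0 ''
  9: (15,16) 1 'd'
  10: (16,18) 0 ''
  11: (18,17) 1 'e'
  12: (17,11) 2 'ee'
  13: (11,12) 1 'e'
  14: (12,2) 2 'eg'
  15: (2,4) 0 ''
  16: (4,1) 1 'f'
  17: (1,20) 0 ''
  18: (20,13) 1 'g'
  19: (13,10) 1 'g'
  20: (10,3) 1 'g'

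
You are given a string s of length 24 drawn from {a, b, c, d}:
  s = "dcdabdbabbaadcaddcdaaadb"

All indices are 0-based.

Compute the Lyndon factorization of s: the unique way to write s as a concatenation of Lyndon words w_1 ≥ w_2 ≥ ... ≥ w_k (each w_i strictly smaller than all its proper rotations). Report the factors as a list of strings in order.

emit factor 1: 'd' (i=0, period=1)
emit factor 2: 'cd' (i=1, period=2)
emit factor 3: 'abdb' (i=3, period=4)
emit factor 4: 'abb' (i=7, period=3)
emit factor 5: 'aadcaddcd' (i=10, period=9)
emit factor 6: 'aaadb' (i=19, period=5)

["d", "cd", "abdb", "abb", "aadcaddcd", "aaadb"]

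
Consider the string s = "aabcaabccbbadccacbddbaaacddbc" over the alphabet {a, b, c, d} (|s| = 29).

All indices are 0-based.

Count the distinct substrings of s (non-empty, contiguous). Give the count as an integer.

sorted suffixes:
  #0 SA[0]=21  'aaacddbc'
  #1 SA[1]=0  'aabcaabccbbadccacbddbaaacddbc'
  #2 SA[2]=4  'aabccbbadccacbddbaaacddbc'
  #3 SA[3]=22  'aacddbc'
  #4 SA[4]=1  'abcaabccbbadccacbddbaaacddbc'
  #5 SA[5]=5  'abccbbadccacbddbaaacddbc'
  #6 SA[6]=15  'acbddbaaacddbc'
  #7 SA[7]=23  'acddbc'
  #8 SA[8]=11  'adccacbddbaaacddbc'
  #9 SA[9]=20  'baaacddbc'
  #10 SA[10]=10  'badccacbddbaaacddbc'
  #11 SA[11]=9  'bbadccacbddbaaacddbc'
  #12 SA[12]=27  'bc'
  #13 SA[13]=2  'bcaabccbbadccacbddbaaacddbc'
  #14 SA[14]=6  'bccbbadccacbddbaaacddbc'
  #15 SA[15]=17  'bddbaaacddbc'
  #16 SA[16]=28  'c'
  #17 SA[17]=3  'caabccbbadccacbddbaaacddbc'
  #18 SA[18]=14  'cacbddbaaacddbc'
  #19 SA[19]=8  'cbbadccacbddbaaacddbc'
  #20 SA[20]=16  'cbddbaaacddbc'
  #21 SA[21]=13  'ccacbddbaaacddbc'
  #22 SA[22]=7  'ccbbadccacbddbaaacddbc'
  #23 SA[23]=24  'cddbc'
  #24 SA[24]=19  'dbaaacddbc'
  #25 SA[25]=26  'dbc'
  #26 SA[26]=12  'dccacbddbaaacddbc'
  #27 SA[27]=18  'ddbaaacddbc'
  #28 SA[28]=25  'ddbc'

SA = [21, 0, 4, 22, 1, 5, 15, 23, 11, 20, 10, 9, 27, 2, 6, 17, 28, 3, 14, 8, 16, 13, 7, 24, 19, 26, 12, 18, 25]
i: (SA[i-1],SA[i]) lcp shared
  1: (21,0) 2 'aa'
  2: (0,4) 4 'aabc'
  3: (4,22) 2 'aa'
  4: (22,1) 1 'a'
  5: (1,5) 3 'abc'
  6: (5,15) 1 'a'
  7: (15,23) 2 'ac'
  8: (23,11) 1 'a'
  9: (11,20) 0 ''
  10: (20,10) 2 'ba'
  11: (10,9) 1 'b'
  12: (9,27) 1 'b'
  13: (27,2) 2 'bc'
  14: (2,6) 2 'bc'
  15: (6,17) 1 'b'
  16: (17,28) 0 ''
  17: (28,3) 1 'c'
  18: (3,14) 2 'ca'
  19: (14,8) 1 'c'
  20: (8,16) 2 'cb'
  21: (16,13) 1 'c'
  22: (13,7) 2 'cc'
  23: (7,24) 1 'c'
  24: (24,19) 0 ''
  25: (19,26) 2 'db'
  26: (26,12) 1 'd'
  27: (12,18) 1 'd'
  28: (18,25) 3 'ddb'

n(n+1)/2 = 29·30/2 = 435
Σ LCP = 0 + 2 + 4 + 2 + 1 + 3 + 1 + 2 + 1 + 0 + 2 + 1 + 1 + 2 + 2 + 1 + 0 + 1 + 2 + 1 + 2 + 1 + 2 + 1 + 0 + 2 + 1 + 1 + 3 = 42
distinct = 435 − 42 = 393

393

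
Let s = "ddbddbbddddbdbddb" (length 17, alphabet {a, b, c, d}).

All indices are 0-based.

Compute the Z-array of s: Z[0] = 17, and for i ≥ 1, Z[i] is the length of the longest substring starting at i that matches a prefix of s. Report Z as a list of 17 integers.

Z[0]=17
i=1: i≥r, start 0; Z[1]=1 scan→box=[1,2)
i=2: i≥r, start 0; Z[2]=0
i=3: i≥r, start 0; Z[3]=3 scan→box=[3,6)
i=4: min(r-i=2, Z[1]=1)=1; Z[4]=1
i=5: min(r-i=1, Z[2]=0)=0; Z[5]=0
i=6: i≥r, start 0; Z[6]=0
i=7: i≥r, start 0; Z[7]=2 scan→box=[7,9)
i=8: min(r-i=1, Z[1]=1)=1; Z[8]=2 scan→box=[8,10)
i=9: min(r-i=1, Z[1]=1)=1; Z[9]=4 scan→box=[9,13)
i=10: min(r-i=3, Z[1]=1)=1; Z[10]=1
i=11: min(r-i=2, Z[2]=0)=0; Z[11]=0
i=12: min(r-i=1, Z[3]=3)=1; Z[12]=1
i=13: i≥r, start 0; Z[13]=0
i=14: i≥r, start 0; Z[14]=3 scan→box=[14,17)
i=15: min(r-i=2, Z[1]=1)=1; Z[15]=1
i=16: min(r-i=1, Z[2]=0)=0; Z[16]=0

[17, 1, 0, 3, 1, 0, 0, 2, 2, 4, 1, 0, 1, 0, 3, 1, 0]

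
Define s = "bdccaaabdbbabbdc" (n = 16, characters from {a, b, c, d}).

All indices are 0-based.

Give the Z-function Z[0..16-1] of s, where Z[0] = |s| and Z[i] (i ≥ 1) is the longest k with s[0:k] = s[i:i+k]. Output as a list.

[16, 0, 0, 0, 0, 0, 0, 2, 0, 1, 1, 0, 1, 3, 0, 0]

Z[0]=16
i=1: i≥r, start 0; Z[1]=0
i=2: i≥r, start 0; Z[2]=0
i=3: i≥r, start 0; Z[3]=0
i=4: i≥r, start 0; Z[4]=0
i=5: i≥r, start 0; Z[5]=0
i=6: i≥r, start 0; Z[6]=0
i=7: i≥r, start 0; Z[7]=2 grow→box=[7,9)
i=8: min(r-i=1, Z[1]=0)=0; Z[8]=0
i=9: i≥r, start 0; Z[9]=1 grow→box=[9,10)
i=10: i≥r, start 0; Z[10]=1 grow→box=[10,11)
i=11: i≥r, start 0; Z[11]=0
i=12: i≥r, start 0; Z[12]=1 grow→box=[12,13)
i=13: i≥r, start 0; Z[13]=3 grow→box=[13,16)
i=14: min(r-i=2, Z[1]=0)=0; Z[14]=0
i=15: min(r-i=1, Z[2]=0)=0; Z[15]=0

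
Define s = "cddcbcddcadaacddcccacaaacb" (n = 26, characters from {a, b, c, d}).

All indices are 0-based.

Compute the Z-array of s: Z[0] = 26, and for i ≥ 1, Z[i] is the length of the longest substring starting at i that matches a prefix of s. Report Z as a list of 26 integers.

Z[0]=26
i=1: i≥r, start 0; Z[1]=0
i=2: i≥r, start 0; Z[2]=0
i=3: i≥r, start 0; Z[3]=1 scan→box=[3,4)
i=4: i≥r, start 0; Z[4]=0
i=5: i≥r, start 0; Z[5]=4 scan→box=[5,9)
i=6: min(r-i=3, Z[1]=0)=0; Z[6]=0
i=7: min(r-i=2, Z[2]=0)=0; Z[7]=0
i=8: min(r-i=1, Z[3]=1)=1; Z[8]=1
i=9: i≥r, start 0; Z[9]=0
i=10: i≥r, start 0; Z[10]=0
i=11: i≥r, start 0; Z[11]=0
i=12: i≥r, start 0; Z[12]=0
i=13: i≥r, start 0; Z[13]=4 scan→box=[13,17)
i=14: min(r-i=3, Z[1]=0)=0; Z[14]=0
i=15: min(r-i=2, Z[2]=0)=0; Z[15]=0
i=16: min(r-i=1, Z[3]=1)=1; Z[16]=1
i=17: i≥r, start 0; Z[17]=1 scan→box=[17,18)
i=18: i≥r, start 0; Z[18]=1 scan→box=[18,19)
i=19: i≥r, start 0; Z[19]=0
i=20: i≥r, start 0; Z[20]=1 scan→box=[20,21)
i=21: i≥r, start 0; Z[21]=0
i=22: i≥r, start 0; Z[22]=0
i=23: i≥r, start 0; Z[23]=0
i=24: i≥r, start 0; Z[24]=1 scan→box=[24,25)
i=25: i≥r, start 0; Z[25]=0

[26, 0, 0, 1, 0, 4, 0, 0, 1, 0, 0, 0, 0, 4, 0, 0, 1, 1, 1, 0, 1, 0, 0, 0, 1, 0]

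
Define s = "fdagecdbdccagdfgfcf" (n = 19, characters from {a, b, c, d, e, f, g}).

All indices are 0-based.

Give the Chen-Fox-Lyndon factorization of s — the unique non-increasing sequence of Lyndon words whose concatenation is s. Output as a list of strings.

emit factor 1: 'f' (i=0, period=1)
emit factor 2: 'd' (i=1, period=1)
emit factor 3: 'agecdbdcc' (i=2, period=9)
emit factor 4: 'agdfgfcf' (i=11, period=8)

["f", "d", "agecdbdcc", "agdfgfcf"]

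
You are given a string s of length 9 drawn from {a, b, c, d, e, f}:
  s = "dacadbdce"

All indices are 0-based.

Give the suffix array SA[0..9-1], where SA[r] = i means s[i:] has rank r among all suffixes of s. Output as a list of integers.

rank | idx | suffix
   0 |   1 | acadbdce
   1 |   3 | adbdce
   2 |   5 | bdce
   3 |   2 | cadbdce
   4 |   7 | ce
   5 |   0 | dacadbdce
   6 |   4 | dbdce
   7 |   6 | dce
   8 |   8 | e

[1, 3, 5, 2, 7, 0, 4, 6, 8]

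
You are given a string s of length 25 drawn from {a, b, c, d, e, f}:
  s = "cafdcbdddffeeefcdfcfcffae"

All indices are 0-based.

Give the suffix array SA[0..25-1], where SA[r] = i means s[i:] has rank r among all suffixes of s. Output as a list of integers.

[23, 1, 5, 0, 4, 15, 18, 20, 3, 6, 7, 16, 8, 24, 11, 12, 13, 22, 14, 17, 19, 2, 10, 21, 9]

sorted suffixes:
  #0 SA[0]=23  'ae'
  #1 SA[1]=1  'afdcbdddffeeefcdfcfcffae'
  #2 SA[2]=5  'bdddffeeefcdfcfcffae'
  #3 SA[3]=0  'cafdcbdddffeeefcdfcfcffae'
  #4 SA[4]=4  'cbdddffeeefcdfcfcffae'
  #5 SA[5]=15  'cdfcfcffae'
  #6 SA[6]=18  'cfcffae'
  #7 SA[7]=20  'cffae'
  #8 SA[8]=3  'dcbdddffeeefcdfcfcffae'
  #9 SA[9]=6  'dddffeeefcdfcfcffae'
  #10 SA[10]=7  'ddffeeefcdfcfcffae'
  #11 SA[11]=16  'dfcfcffae'
  #12 SA[12]=8  'dffeeefcdfcfcffae'
  #13 SA[13]=24  'e'
  #14 SA[14]=11  'eeefcdfcfcffae'
  #15 SA[15]=12  'eefcdfcfcffae'
  #16 SA[16]=13  'efcdfcfcffae'
  #17 SA[17]=22  'fae'
  #18 SA[18]=14  'fcdfcfcffae'
  #19 SA[19]=17  'fcfcffae'
  #20 SA[20]=19  'fcffae'
  #21 SA[21]=2  'fdcbdddffeeefcdfcfcffae'
  #22 SA[22]=10  'feeefcdfcfcffae'
  #23 SA[23]=21  'ffae'
  #24 SA[24]=9  'ffeeefcdfcfcffae'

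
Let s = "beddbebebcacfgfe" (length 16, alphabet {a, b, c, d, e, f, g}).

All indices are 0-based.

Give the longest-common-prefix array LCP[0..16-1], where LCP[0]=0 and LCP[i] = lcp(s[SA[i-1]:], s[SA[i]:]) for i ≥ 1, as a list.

rank | idx | suffix
   0 |  10 | acfgfe
   1 |   8 | bcacfgfe
   2 |   6 | bebcacfgfe
   3 |   4 | bebebcacfgfe
   4 |   0 | beddbebebcacfgfe
   5 |   9 | cacfgfe
   6 |  11 | cfgfe
   7 |   3 | dbebebcacfgfe
   8 |   2 | ddbebebcacfgfe
   9 |  15 | e
  10 |   7 | ebcacfgfe
  11 |   5 | ebebcacfgfe
  12 |   1 | eddbebebcacfgfe
  13 |  14 | fe
  14 |  12 | fgfe
  15 |  13 | gfe

SA = [10, 8, 6, 4, 0, 9, 11, 3, 2, 15, 7, 5, 1, 14, 12, 13]
i: (SA[i-1],SA[i]) lcp shared
  1: (10,8) 0 ''
  2: (8,6) 1 'b'
  3: (6,4) 3 'beb'
  4: (4,0) 2 'be'
  5: (0,9) 0 ''
  6: (9,11) 1 'c'
  7: (11,3) 0 ''
  8: (3,2) 1 'd'
  9: (2,15) 0 ''
  10: (15,7) 1 'e'
  11: (7,5) 2 'eb'
  12: (5,1) 1 'e'
  13: (1,14) 0 ''
  14: (14,12) 1 'f'
  15: (12,13) 0 ''

[0, 0, 1, 3, 2, 0, 1, 0, 1, 0, 1, 2, 1, 0, 1, 0]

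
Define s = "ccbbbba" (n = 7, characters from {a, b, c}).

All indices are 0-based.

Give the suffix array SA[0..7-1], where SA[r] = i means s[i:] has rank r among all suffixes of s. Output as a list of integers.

sorted suffixes:
  #0 SA[0]=6  'a'
  #1 SA[1]=5  'ba'
  #2 SA[2]=4  'bba'
  #3 SA[3]=3  'bbba'
  #4 SA[4]=2  'bbbba'
  #5 SA[5]=1  'cbbbba'
  #6 SA[6]=0  'ccbbbba'

[6, 5, 4, 3, 2, 1, 0]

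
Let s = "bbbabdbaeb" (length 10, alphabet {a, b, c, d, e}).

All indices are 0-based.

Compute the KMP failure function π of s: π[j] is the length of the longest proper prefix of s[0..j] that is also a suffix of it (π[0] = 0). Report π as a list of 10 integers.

[0, 1, 2, 0, 1, 0, 1, 0, 0, 1]

π[0] = 0
j=1 s[j]='b': π[1]=1 (border 'b')
j=2 s[j]='b': π[2]=2 (border 'bb')
j=3 s[j]='a': k: 2→1→0; π[3]=0 (border '')
j=4 s[j]='b': π[4]=1 (border 'b')
j=5 s[j]='d': k: 1→0; π[5]=0 (border '')
j=6 s[j]='b': π[6]=1 (border 'b')
j=7 s[j]='a': k: 1→0; π[7]=0 (border '')
j=8 s[j]='e': π[8]=0 (border '')
j=9 s[j]='b': π[9]=1 (border 'b')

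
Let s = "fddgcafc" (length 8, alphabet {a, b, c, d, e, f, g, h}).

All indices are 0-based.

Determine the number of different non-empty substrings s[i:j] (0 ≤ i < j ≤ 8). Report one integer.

33

rank→(start, suffix):
  0 → (5, 'afc')
  1 → (7, 'c')
  2 → (4, 'cafc')
  3 → (1, 'ddgcafc')
  4 → (2, 'dgcafc')
  5 → (6, 'fc')
  6 → (0, 'fddgcafc')
  7 → (3, 'gcafc')

SA = [5, 7, 4, 1, 2, 6, 0, 3]
i: (SA[i-1],SA[i]) lcp shared
  1: (5,7) 0 ''
  2: (7,4) 1 'c'
  3: (4,1) 0 ''
  4: (1,2) 1 'd'
  5: (2,6) 0 ''
  6: (6,0) 1 'f'
  7: (0,3) 0 ''

n(n+1)/2 = 8·9/2 = 36
Σ LCP = 0 + 0 + 1 + 0 + 1 + 0 + 1 + 0 = 3
distinct = 36 − 3 = 33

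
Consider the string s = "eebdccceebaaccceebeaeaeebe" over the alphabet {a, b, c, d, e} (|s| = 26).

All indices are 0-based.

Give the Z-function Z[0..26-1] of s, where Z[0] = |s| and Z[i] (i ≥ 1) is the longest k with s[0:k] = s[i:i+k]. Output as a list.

[26, 1, 0, 0, 0, 0, 0, 3, 1, 0, 0, 0, 0, 0, 0, 3, 1, 0, 1, 0, 1, 0, 3, 1, 0, 1]

Z[0]=26
i=1: fresh scan; Z[1]=1 grow→box=[1,2)
i=2: fresh scan; Z[2]=0
i=3: fresh scan; Z[3]=0
i=4: fresh scan; Z[4]=0
i=5: fresh scan; Z[5]=0
i=6: fresh scan; Z[6]=0
i=7: fresh scan; Z[7]=3 grow→box=[7,10)
i=8: min(r-i=2, Z[1]=1)=1; Z[8]=1
i=9: min(r-i=1, Z[2]=0)=0; Z[9]=0
i=10: fresh scan; Z[10]=0
i=11: fresh scan; Z[11]=0
i=12: fresh scan; Z[12]=0
i=13: fresh scan; Z[13]=0
i=14: fresh scan; Z[14]=0
i=15: fresh scan; Z[15]=3 grow→box=[15,18)
i=16: min(r-i=2, Z[1]=1)=1; Z[16]=1
i=17: min(r-i=1, Z[2]=0)=0; Z[17]=0
i=18: fresh scan; Z[18]=1 grow→box=[18,19)
i=19: fresh scan; Z[19]=0
i=20: fresh scan; Z[20]=1 grow→box=[20,21)
i=21: fresh scan; Z[21]=0
i=22: fresh scan; Z[22]=3 grow→box=[22,25)
i=23: min(r-i=2, Z[1]=1)=1; Z[23]=1
i=24: min(r-i=1, Z[2]=0)=0; Z[24]=0
i=25: fresh scan; Z[25]=1 grow→box=[25,26)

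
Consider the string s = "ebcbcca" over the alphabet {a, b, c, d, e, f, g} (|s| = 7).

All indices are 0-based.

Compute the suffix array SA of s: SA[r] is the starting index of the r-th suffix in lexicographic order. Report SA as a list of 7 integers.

[6, 1, 3, 5, 2, 4, 0]

rank | idx | suffix
   0 |   6 | a
   1 |   1 | bcbcca
   2 |   3 | bcca
   3 |   5 | ca
   4 |   2 | cbcca
   5 |   4 | cca
   6 |   0 | ebcbcca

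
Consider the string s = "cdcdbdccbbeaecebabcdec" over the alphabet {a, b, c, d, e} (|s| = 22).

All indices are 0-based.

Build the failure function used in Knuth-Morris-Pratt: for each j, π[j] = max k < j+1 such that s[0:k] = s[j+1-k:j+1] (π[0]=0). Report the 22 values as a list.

[0, 0, 1, 2, 0, 0, 1, 1, 0, 0, 0, 0, 0, 1, 0, 0, 0, 0, 1, 2, 0, 1]

π[0] = 0
j=1 s[j]='d': π[1]=0 (border '')
j=2 s[j]='c': π[2]=1 (border 'c')
j=3 s[j]='d': π[3]=2 (border 'cd')
j=4 s[j]='b': k: 2→0; π[4]=0 (border '')
j=5 s[j]='d': π[5]=0 (border '')
j=6 s[j]='c': π[6]=1 (border 'c')
j=7 s[j]='c': k: 1→0; π[7]=1 (border 'c')
j=8 s[j]='b': k: 1→0; π[8]=0 (border '')
j=9 s[j]='b': π[9]=0 (border '')
j=10 s[j]='e': π[10]=0 (border '')
j=11 s[j]='a': π[11]=0 (border '')
j=12 s[j]='e': π[12]=0 (border '')
j=13 s[j]='c': π[13]=1 (border 'c')
j=14 s[j]='e': k: 1→0; π[14]=0 (border '')
j=15 s[j]='b': π[15]=0 (border '')
j=16 s[j]='a': π[16]=0 (border '')
j=17 s[j]='b': π[17]=0 (border '')
j=18 s[j]='c': π[18]=1 (border 'c')
j=19 s[j]='d': π[19]=2 (border 'cd')
j=20 s[j]='e': k: 2→0; π[20]=0 (border '')
j=21 s[j]='c': π[21]=1 (border 'c')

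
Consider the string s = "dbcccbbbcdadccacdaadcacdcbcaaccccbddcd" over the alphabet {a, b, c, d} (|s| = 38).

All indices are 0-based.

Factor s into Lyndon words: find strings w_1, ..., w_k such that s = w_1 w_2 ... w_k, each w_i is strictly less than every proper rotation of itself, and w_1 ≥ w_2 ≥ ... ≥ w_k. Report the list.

emit factor 1: 'd' (i=0, period=1)
emit factor 2: 'bccc' (i=1, period=4)
emit factor 3: 'bbbcd' (i=5, period=5)
emit factor 4: 'adcc' (i=10, period=4)
emit factor 5: 'acd' (i=14, period=3)
emit factor 6: 'aadcacdcbc' (i=17, period=10)
emit factor 7: 'aaccccbddcd' (i=27, period=11)

["d", "bccc", "bbbcd", "adcc", "acd", "aadcacdcbc", "aaccccbddcd"]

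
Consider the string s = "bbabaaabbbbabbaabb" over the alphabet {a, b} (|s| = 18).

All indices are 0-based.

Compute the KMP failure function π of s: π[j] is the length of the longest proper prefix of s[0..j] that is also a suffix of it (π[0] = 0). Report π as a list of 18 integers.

[0, 1, 0, 1, 0, 0, 0, 1, 2, 2, 2, 3, 4, 2, 3, 0, 1, 2]

π[0] = 0
j=1 s[j]='b': π[1]=1 (border 'b')
j=2 s[j]='a': k: 1→0; π[2]=0 (border '')
j=3 s[j]='b': π[3]=1 (border 'b')
j=4 s[j]='a': k: 1→0; π[4]=0 (border '')
j=5 s[j]='a': π[5]=0 (border '')
j=6 s[j]='a': π[6]=0 (border '')
j=7 s[j]='b': π[7]=1 (border 'b')
j=8 s[j]='b': π[8]=2 (border 'bb')
j=9 s[j]='b': k: 2→1; π[9]=2 (border 'bb')
j=10 s[j]='b': k: 2→1; π[10]=2 (border 'bb')
j=11 s[j]='a': π[11]=3 (border 'bba')
j=12 s[j]='b': π[12]=4 (border 'bbab')
j=13 s[j]='b': k: 4→1; π[13]=2 (border 'bb')
j=14 s[j]='a': π[14]=3 (border 'bba')
j=15 s[j]='a': k: 3→0; π[15]=0 (border '')
j=16 s[j]='b': π[16]=1 (border 'b')
j=17 s[j]='b': π[17]=2 (border 'bb')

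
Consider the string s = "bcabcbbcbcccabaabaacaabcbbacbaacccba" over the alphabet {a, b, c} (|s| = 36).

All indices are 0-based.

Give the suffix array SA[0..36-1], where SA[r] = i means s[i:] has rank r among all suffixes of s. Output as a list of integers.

[35, 14, 20, 17, 29, 12, 15, 21, 2, 18, 26, 30, 34, 13, 16, 28, 25, 24, 5, 0, 22, 3, 6, 8, 19, 11, 1, 33, 27, 23, 4, 7, 10, 32, 9, 31]

sorted suffixes:
  #0 SA[0]=35  'a'
  #1 SA[1]=14  'aabaacaabcbbacbaacccba'
  #2 SA[2]=20  'aabcbbacbaacccba'
  #3 SA[3]=17  'aacaabcbbacbaacccba'
  #4 SA[4]=29  'aacccba'
  #5 SA[5]=12  'abaabaacaabcbbacbaacccba'
  #6 SA[6]=15  'abaacaabcbbacbaacccba'
  #7 SA[7]=21  'abcbbacbaacccba'
  #8 SA[8]=2  'abcbbcbcccabaabaacaabcbbacbaacccba'
  #9 SA[9]=18  'acaabcbbacbaacccba'
  #10 SA[10]=26  'acbaacccba'
  #11 SA[11]=30  'acccba'
  #12 SA[12]=34  'ba'
  #13 SA[13]=13  'baabaacaabcbbacbaacccba'
  #14 SA[14]=16  'baacaabcbbacbaacccba'
  #15 SA[15]=28  'baacccba'
  #16 SA[16]=25  'bacbaacccba'
  #17 SA[17]=24  'bbacbaacccba'
  #18 SA[18]=5  'bbcbcccabaabaacaabcbbacbaacccba'
  #19 SA[19]=0  'bcabcbbcbcccabaabaacaabcbbacbaacccba'
  #20 SA[20]=22  'bcbbacbaacccba'
  #21 SA[21]=3  'bcbbcbcccabaabaacaabcbbacbaacccba'
  #22 SA[22]=6  'bcbcccabaabaacaabcbbacbaacccba'
  #23 SA[23]=8  'bcccabaabaacaabcbbacbaacccba'
  #24 SA[24]=19  'caabcbbacbaacccba'
  #25 SA[25]=11  'cabaabaacaabcbbacbaacccba'
  #26 SA[26]=1  'cabcbbcbcccabaabaacaabcbbacbaacccba'
  #27 SA[27]=33  'cba'
  #28 SA[28]=27  'cbaacccba'
  #29 SA[29]=23  'cbbacbaacccba'
  #30 SA[30]=4  'cbbcbcccabaabaacaabcbbacbaacccba'
  #31 SA[31]=7  'cbcccabaabaacaabcbbacbaacccba'
  #32 SA[32]=10  'ccabaabaacaabcbbacbaacccba'
  #33 SA[33]=32  'ccba'
  #34 SA[34]=9  'cccabaabaacaabcbbacbaacccba'
  #35 SA[35]=31  'cccba'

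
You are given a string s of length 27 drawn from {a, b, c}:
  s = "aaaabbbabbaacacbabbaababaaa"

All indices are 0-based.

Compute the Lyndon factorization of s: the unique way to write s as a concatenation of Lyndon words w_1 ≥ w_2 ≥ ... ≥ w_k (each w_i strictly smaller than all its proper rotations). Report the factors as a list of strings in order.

emit factor 1: 'aaaabbbabbaacacbabbaabab' (i=0, period=24)
emit factor 2: 'a' (i=24, period=1)
emit factor 3: 'a' (i=25, period=1)
emit factor 4: 'a' (i=26, period=1)

["aaaabbbabbaacacbabbaabab", "a", "a", "a"]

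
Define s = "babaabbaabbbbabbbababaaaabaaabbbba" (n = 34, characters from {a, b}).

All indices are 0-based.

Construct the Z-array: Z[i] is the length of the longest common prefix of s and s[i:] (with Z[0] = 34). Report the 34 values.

[34, 0, 2, 0, 0, 1, 2, 0, 0, 1, 1, 1, 3, 0, 1, 1, 4, 0, 5, 0, 2, 0, 0, 0, 0, 2, 0, 0, 0, 1, 1, 1, 2, 0]

Z[0]=34
i=1: outside box; Z[1]=0
i=2: outside box; Z[2]=2 extend→box=[2,4)
i=3: min(r-i=1, Z[1]=0)=0; Z[3]=0
i=4: outside box; Z[4]=0
i=5: outside box; Z[5]=1 extend→box=[5,6)
i=6: outside box; Z[6]=2 extend→box=[6,8)
i=7: min(r-i=1, Z[1]=0)=0; Z[7]=0
i=8: outside box; Z[8]=0
i=9: outside box; Z[9]=1 extend→box=[9,10)
i=10: outside box; Z[10]=1 extend→box=[10,11)
i=11: outside box; Z[11]=1 extend→box=[11,12)
i=12: outside box; Z[12]=3 extend→box=[12,15)
i=13: min(r-i=2, Z[1]=0)=0; Z[13]=0
i=14: min(r-i=1, Z[2]=2)=1; Z[14]=1
i=15: outside box; Z[15]=1 extend→box=[15,16)
i=16: outside box; Z[16]=4 extend→box=[16,20)
i=17: min(r-i=3, Z[1]=0)=0; Z[17]=0
i=18: min(r-i=2, Z[2]=2)=2; Z[18]=5 extend→box=[18,23)
i=19: min(r-i=4, Z[1]=0)=0; Z[19]=0
i=20: min(r-i=3, Z[2]=2)=2; Z[20]=2
i=21: min(r-i=2, Z[3]=0)=0; Z[21]=0
i=22: min(r-i=1, Z[4]=0)=0; Z[22]=0
i=23: outside box; Z[23]=0
i=24: outside box; Z[24]=0
i=25: outside box; Z[25]=2 extend→box=[25,27)
i=26: min(r-i=1, Z[1]=0)=0; Z[26]=0
i=27: outside box; Z[27]=0
i=28: outside box; Z[28]=0
i=29: outside box; Z[29]=1 extend→box=[29,30)
i=30: outside box; Z[30]=1 extend→box=[30,31)
i=31: outside box; Z[31]=1 extend→box=[31,32)
i=32: outside box; Z[32]=2 extend→box=[32,34)
i=33: min(r-i=1, Z[1]=0)=0; Z[33]=0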